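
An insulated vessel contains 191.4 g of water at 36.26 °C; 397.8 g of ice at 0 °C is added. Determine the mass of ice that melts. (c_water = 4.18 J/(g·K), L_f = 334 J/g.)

m_melted ≈ 86.9 g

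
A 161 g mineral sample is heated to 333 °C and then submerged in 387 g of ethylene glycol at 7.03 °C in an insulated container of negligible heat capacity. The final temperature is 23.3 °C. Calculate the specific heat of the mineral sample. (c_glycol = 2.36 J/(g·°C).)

Taking heat into each body as positive, Σ m c ΔT = 0:
161×c×(23.3 − 333) + 387×2.36×(23.3 − 7.03) = 0
-49862 c = -14860
c = -14860/-49862 ≈ 0.298 J/(g·°C)

c ≈ 0.298 J/(g·°C)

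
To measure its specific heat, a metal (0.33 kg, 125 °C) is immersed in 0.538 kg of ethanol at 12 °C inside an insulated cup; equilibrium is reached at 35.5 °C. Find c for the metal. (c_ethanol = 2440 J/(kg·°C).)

c ≈ 1040 J/(kg·°C)

Heat lost by the metal = heat gained by the ethanol:
0.33·c·(125 − 35.5) = 0.538·2440·(35.5 − 12)
29.54 c = 30849  ⇒  c ≈ 1044 J/(kg·°C)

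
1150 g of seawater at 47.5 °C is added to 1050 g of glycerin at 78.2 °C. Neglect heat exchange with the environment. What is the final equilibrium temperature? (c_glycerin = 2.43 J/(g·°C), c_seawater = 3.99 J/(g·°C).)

T_f ≈ 58.5 °C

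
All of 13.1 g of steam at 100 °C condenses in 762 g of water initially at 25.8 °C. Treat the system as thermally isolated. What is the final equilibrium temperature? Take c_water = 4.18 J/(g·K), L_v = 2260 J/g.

T_f ≈ 36.2 °C

Conservation of energy gives ΣQ = 0:
condense steam: −13.1×2260 = −29606; condensed water 100 °C→T: 54.76(T − 100); original water: 3185.2(T − 25.8)
3239.9 T = 29606 + 5475.8 + 82177 = 117259
T ≈ 36.19 °C (< 100 °C, so full condensation is consistent).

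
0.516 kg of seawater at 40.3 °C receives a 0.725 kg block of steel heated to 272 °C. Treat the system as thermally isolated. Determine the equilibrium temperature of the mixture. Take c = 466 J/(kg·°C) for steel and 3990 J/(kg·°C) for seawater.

T_f ≈ 73.0 °C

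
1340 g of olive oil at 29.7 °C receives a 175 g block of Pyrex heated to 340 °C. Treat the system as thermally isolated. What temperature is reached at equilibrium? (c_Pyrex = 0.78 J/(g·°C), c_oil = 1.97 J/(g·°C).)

T_f ≈ 45.0 °C

Let T be the final temperature. ΣQ_i = 0:
175*0.78*(T − 340) + 1340*1.97*(T − 29.7) = 0
136.5(T − 340) + 2639.8(T − 29.7) = 0
2776.3 T = 124812
T = 124812/2776.3 ≈ 44.96 °C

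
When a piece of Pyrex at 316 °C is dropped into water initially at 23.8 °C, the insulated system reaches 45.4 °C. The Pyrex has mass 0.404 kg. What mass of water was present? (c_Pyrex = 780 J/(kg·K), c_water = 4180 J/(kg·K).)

m ≈ 0.944 kg

Heat gained plus heat lost sum to zero:
0.404·780·(45.4 − 316) + m·4180·(45.4 − 23.8) = 0
90288 m = 85271
m = 85271/90288 ≈ 0.9444 kg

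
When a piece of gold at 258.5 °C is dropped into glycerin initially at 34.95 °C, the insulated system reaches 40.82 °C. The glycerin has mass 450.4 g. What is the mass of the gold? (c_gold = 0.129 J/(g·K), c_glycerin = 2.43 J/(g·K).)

m ≈ 229 g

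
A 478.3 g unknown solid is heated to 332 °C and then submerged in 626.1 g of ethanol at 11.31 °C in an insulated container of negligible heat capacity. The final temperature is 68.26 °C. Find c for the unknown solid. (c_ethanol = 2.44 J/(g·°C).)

Heat lost by the unknown solid = heat gained by the ethanol:
478.3×c×(332 − 68.26) = 626.1×2.44×(68.26 − 11.31)
126147 c = 87002  ⇒  c ≈ 0.6897 J/(g·°C)

c ≈ 0.69 J/(g·°C)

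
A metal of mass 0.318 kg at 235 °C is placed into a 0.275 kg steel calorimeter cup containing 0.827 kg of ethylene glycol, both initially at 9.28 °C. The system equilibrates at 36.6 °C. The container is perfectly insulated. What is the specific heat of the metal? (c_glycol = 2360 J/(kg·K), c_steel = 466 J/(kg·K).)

Taking heat into each body as positive, Σ m c ΔT = 0:
0.318·c·(36.6 − 235) + 0.827·2360·(36.6 − 9.28) + 0.275·466·(36.6 − 9.28) = 0
-63.09 c = -56822
c = -56822/-63.09 ≈ 900.6 J/(kg·K)

c ≈ 901 J/(kg·K)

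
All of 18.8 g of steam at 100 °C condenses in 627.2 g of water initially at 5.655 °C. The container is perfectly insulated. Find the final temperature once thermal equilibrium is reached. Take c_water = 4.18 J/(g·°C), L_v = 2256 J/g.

T_f ≈ 24.1 °C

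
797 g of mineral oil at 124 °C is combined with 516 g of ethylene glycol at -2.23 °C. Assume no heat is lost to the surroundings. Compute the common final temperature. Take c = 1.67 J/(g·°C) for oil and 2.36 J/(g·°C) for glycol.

Energy conservation, ΣQ = 0:
797×1.67×(T − 124) + 516×2.36×(T − (-2.23)) = 0
1331(T − 124) + 1217.8(T − (-2.23)) = 0
(1331 + 1217.8) T = 1331×124 + 1217.8×(-2.23)
T ≈ 63.69 °C

T_f ≈ 63.7 °C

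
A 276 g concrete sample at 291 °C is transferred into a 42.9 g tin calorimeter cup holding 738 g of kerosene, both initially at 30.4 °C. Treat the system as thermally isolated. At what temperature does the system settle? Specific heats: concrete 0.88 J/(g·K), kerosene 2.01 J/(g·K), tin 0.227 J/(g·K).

T_f ≈ 66.9 °C

T_f is the heat-capacity-weighted average of the initial temperatures:
T_f = (242.88·291 + 1483.4·30.4 + 9.738·30.4) / (242.88 + 1483.4 + 9.738)
    = 116069 / 1736 ≈ 66.86 °C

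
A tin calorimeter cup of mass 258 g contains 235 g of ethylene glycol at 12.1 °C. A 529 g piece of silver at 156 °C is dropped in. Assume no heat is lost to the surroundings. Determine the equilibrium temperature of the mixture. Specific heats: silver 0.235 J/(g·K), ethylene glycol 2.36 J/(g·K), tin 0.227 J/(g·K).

Heat gained plus heat lost sum to zero:
529·0.235·(T − 156) + 235·2.36·(T − 12.1) + 258·0.227·(T − 12.1) = 0
124.31(T − 156) + 554.6(T − 12.1) + 58.57(T − 12.1) = 0
(124.31 + 554.6 + 58.57) T = 124.31·156 + 554.6·12.1 + 58.57·12.1
T ≈ 36.36 °C

T_f ≈ 36.4 °C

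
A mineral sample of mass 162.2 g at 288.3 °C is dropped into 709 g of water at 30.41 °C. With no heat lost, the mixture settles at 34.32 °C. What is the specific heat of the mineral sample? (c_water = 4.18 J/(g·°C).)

Heat gained plus heat lost sum to zero:
162.2×c×(34.32 − 288.3) + 709×4.18×(34.32 − 30.41) = 0
-41196 c = -11588
c = -11588/-41196 ≈ 0.2813 J/(g·°C)

c ≈ 0.281 J/(g·°C)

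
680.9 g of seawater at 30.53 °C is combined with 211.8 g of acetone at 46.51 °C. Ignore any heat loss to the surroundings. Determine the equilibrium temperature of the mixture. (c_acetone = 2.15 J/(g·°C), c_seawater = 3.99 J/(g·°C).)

T_f ≈ 32.8 °C

T_f is the heat-capacity-weighted average of the initial temperatures:
T_f = (455.37×46.51 + 2716.8×30.53) / (455.37 + 2716.8)
    = 104123 / 3172.2 ≈ 32.82 °C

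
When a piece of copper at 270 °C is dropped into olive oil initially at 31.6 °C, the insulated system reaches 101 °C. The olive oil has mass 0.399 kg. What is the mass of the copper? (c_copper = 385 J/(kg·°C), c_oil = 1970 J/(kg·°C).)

m ≈ 0.838 kg

Taking heat into each body as positive, Σ m c ΔT = 0:
m·385·(101 − 270) + 0.399·1970·(101 − 31.6) = 0
-65065 m = -54550
m = -54550/-65065 ≈ 0.8384 kg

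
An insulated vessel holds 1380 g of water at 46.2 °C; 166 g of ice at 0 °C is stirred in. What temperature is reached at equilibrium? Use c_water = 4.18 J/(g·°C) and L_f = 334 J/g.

Energy conservation, ΣQ = 0:
melt ice: 166·334 = 55444; warm the meltwater: 693.88 T; water: 5768.4(T − 46.2)
6462.3 T = 266500 − 55444 = 211056
T ≈ 32.66 °C — above 0 °C, consistent with complete melting.

T_f ≈ 32.7 °C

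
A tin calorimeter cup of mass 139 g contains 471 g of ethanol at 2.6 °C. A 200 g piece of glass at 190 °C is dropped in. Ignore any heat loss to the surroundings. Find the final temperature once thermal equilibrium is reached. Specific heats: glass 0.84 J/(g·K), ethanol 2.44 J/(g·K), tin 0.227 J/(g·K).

Heat gained plus heat lost sum to zero:
200*0.84*(T − 190) + 471*2.44*(T − 2.6) + 139*0.227*(T − 2.6) = 0
(168 + 1149.2 + 31.55) T = 168*190 + 1149.2*2.6 + 31.55*2.6
T = 34990/1348.8 ≈ 25.94 °C

T_f ≈ 25.9 °C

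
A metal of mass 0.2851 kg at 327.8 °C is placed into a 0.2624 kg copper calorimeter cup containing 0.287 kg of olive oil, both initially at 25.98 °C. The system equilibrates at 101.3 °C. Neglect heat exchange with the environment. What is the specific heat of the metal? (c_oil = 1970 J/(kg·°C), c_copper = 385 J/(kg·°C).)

Heat gained plus heat lost sum to zero:
0.2851×c×(101.3 − 327.8) + 0.287×1970×(101.3 − 25.98) + 0.2624×385×(101.3 − 25.98) = 0
-64.58 c = -50194
c = -50194/-64.58 ≈ 777.3 J/(kg·°C)

c ≈ 777 J/(kg·°C)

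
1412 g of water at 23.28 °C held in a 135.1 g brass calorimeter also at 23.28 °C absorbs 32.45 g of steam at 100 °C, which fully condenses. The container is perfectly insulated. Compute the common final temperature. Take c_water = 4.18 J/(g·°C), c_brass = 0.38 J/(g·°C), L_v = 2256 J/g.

Net heat exchanged in the isolated system is zero:
latent heat released on condensation: 32.45×2256 = 73207
  condensed water 100 °C→T: 135.64(T − 100)
  water warms: 1412×4.18×(T − 23.28) = 5902.2(T − 23.28)
  brass cup: 135.1×0.38×(T − 23.28) = 51.34(T − 23.28)
6089.1 T = 73207 + 13564 + 138597 = 225369
T ≈ 37.01 °C, under the boiling point, so the assumption holds.

T_f ≈ 37.0 °C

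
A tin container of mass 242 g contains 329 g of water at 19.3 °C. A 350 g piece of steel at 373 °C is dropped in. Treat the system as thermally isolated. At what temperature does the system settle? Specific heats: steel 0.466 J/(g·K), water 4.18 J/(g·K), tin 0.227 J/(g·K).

Conservation of energy gives ΣQ = 0:
350×0.466×(T − 373) + 329×4.18×(T − 19.3) + 242×0.227×(T − 19.3) = 0
163.1(T − 373) + 1375.2(T − 19.3) + 54.93(T − 19.3) = 0
(163.1 + 1375.2 + 54.93) T = 163.1×373 + 1375.2×19.3 + 54.93×19.3
T ≈ 55.51 °C

T_f ≈ 55.5 °C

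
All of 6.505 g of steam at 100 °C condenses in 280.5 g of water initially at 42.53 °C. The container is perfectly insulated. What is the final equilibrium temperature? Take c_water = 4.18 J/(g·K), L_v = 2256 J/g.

T_f ≈ 56.1 °C

Energy conservation, ΣQ = 0:
latent heat released on condensation: 6.505×2256 = 14675
  condensed water 100 °C→T: 27.19(T − 100)
  water warms: 280.5×4.18×(T − 42.53) = 1172.5(T − 42.53)
1199.7 T = 14675 + 2719.1 + 49866 = 67260
T ≈ 56.07 °C, under the boiling point, so the assumption holds.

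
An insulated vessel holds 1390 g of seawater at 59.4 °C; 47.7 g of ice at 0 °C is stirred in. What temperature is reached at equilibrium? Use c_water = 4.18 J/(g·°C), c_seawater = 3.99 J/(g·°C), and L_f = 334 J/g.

Taking heat into each body as positive, Σ m c ΔT = 0:
fusion: m_ice L_f = 47.7·334 = 15932; meltwater 0→T: 47.7·4.18·T = 199.39 T; seawater: 5546.1(T − 59.4)
5745.5 T = 329438 − 15932 = 313507
T ≈ 54.57 °C (positive, so assuming full melt was valid).

T_f ≈ 54.6 °C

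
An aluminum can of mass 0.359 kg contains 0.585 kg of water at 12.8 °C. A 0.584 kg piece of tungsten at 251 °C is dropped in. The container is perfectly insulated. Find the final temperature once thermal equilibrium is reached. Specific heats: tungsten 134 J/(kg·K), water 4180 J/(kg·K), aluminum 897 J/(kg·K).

With ΣQ=0 the equilibrium temperature is the m·c-weighted mean:
T_f = (78.26*251 + 2445.3*12.8 + 322.02*12.8) / (78.26 + 2445.3 + 322.02)
    = 55064 / 2845.6 ≈ 19.35 °C

T_f ≈ 19.4 °C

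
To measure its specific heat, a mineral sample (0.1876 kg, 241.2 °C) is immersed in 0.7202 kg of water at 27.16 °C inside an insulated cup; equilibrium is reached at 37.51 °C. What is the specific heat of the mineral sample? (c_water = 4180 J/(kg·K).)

c ≈ 815 J/(kg·K)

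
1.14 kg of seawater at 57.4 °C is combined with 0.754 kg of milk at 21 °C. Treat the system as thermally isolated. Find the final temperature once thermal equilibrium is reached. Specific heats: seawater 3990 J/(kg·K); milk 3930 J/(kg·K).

T_f is the heat-capacity-weighted average of the initial temperatures:
T_f = (4548.6×57.4 + 2963.2×21) / (4548.6 + 2963.2)
    = 323317 / 7511.8 ≈ 43.04 °C

T_f ≈ 43.0 °C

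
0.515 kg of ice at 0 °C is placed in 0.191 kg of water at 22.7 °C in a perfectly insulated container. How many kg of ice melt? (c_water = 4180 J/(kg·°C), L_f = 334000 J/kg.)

m_melted ≈ 0.0543 kg

Cooling the water to 0 °C releases 0.191·4180·22.7 = 18123 J.
Fully melting the ice requires m_ice L_f = 0.515·334000 = 172010 J.
18123 J < 172010 J, so only part of the ice melts and the system sits at 0 °C.
m_melt = 18123 / L_f = 0.05426 kg.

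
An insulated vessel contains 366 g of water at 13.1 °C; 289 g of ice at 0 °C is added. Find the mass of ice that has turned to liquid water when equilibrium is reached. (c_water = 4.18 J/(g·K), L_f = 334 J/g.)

m_melted ≈ 60 g

Cooling the water to 0 °C releases 366·4.18·13.1 = 20041 J.
To melt every bit of ice: 289·334 = 96526 J.
20041 J < 96526 J, so only part of the ice melts and the system sits at 0 °C.
Mass melted = 20041/334 ≈ 60 g.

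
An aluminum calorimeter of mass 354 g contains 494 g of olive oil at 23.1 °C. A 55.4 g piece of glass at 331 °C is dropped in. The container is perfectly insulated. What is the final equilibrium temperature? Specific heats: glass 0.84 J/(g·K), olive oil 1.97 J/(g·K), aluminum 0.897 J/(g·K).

T_f ≈ 33.8 °C

Energy conservation, ΣQ = 0:
55.4·0.84·(T − 331) + 494·1.97·(T − 23.1) + 354·0.897·(T − 23.1) = 0
46.54(T − 331) + 973.18(T − 23.1) + 317.54(T − 23.1) = 0
(46.54 + 973.18 + 317.54) T = 46.54·331 + 973.18·23.1 + 317.54·23.1
T = 45219 / 1337.3 = 33.8 °C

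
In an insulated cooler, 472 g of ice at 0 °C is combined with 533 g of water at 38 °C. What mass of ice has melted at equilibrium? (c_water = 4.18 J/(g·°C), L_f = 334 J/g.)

Water can give up m c ΔT = 533·4.18·38 = 84662 J before reaching 0 °C.
Melting all 472 g of ice would need 472·334 = 157648 J.
That's not enough to melt it all — equilibrium is at 0 °C with ice remaining.
m_melt = 84662 / L_f = 253.5 g.

m_melted ≈ 253 g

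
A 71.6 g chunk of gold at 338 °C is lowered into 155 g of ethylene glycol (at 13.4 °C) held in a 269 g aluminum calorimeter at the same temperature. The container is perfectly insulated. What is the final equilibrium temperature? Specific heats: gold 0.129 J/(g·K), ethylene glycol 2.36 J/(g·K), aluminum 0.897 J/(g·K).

T_f ≈ 18.3 °C

Taking heat into each body as positive, Σ m c ΔT = 0:
71.6·0.129·(T − 338) + 155·2.36·(T − 13.4) + 269·0.897·(T − 13.4) = 0
(9.236 + 365.8 + 241.29) T = 9.236·338 + 365.8·13.4 + 241.29·13.4
T = 11257 / 616.33 = 18.3 °C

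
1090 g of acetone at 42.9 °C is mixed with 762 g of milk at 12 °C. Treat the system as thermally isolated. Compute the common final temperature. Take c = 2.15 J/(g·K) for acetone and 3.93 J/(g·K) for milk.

T_f ≈ 25.6 °C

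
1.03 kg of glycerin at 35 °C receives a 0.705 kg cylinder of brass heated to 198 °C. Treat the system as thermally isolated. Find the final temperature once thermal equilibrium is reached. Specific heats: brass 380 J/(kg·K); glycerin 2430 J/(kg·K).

T_f = Σ m_i c_i T_i / Σ m_i c_i:
T_f = (267.9·198 + 2502.9·35) / (267.9 + 2502.9)
    = 140646 / 2770.8 ≈ 50.76 °C

T_f ≈ 50.8 °C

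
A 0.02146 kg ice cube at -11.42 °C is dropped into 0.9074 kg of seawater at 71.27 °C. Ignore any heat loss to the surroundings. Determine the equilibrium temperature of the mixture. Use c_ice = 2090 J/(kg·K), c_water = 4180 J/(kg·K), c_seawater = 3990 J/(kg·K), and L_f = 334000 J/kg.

Sum of m c ΔT and latent-heat terms is zero:
ice -11.42→0 °C: 0.02146·2090·11.42 = 512.2
  fusion: m_ice L_f = 0.02146·334000 = 7167.6
  warm the meltwater: 89.7 T
  seawater: 3620.5(T − 71.27)
3710.2 T = 258035 − 7679.8 = 250355
T ≈ 67.48 °C. Since T > 0 °C, the all-ice-melts assumption holds.

T_f ≈ 67.5 °C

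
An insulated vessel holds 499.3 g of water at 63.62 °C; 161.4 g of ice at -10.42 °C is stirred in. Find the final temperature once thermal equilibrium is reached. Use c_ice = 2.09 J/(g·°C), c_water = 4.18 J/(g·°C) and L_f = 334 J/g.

Taking heat into each body as positive, Σ m c ΔT = 0:
warm ice to 0 °C: 161.4·2.09·(0 − (-10.42)) = 3514.9; latent heat to melt: 161.4·334 = 53908; meltwater 0→T: 161.4·4.18·T = 674.65 T; water: 2087.1(T − 63.62)
2761.7 T = 132780 − 57423 = 75357
T ≈ 27.29 °C. Since T > 0 °C, the all-ice-melts assumption holds.

T_f ≈ 27.3 °C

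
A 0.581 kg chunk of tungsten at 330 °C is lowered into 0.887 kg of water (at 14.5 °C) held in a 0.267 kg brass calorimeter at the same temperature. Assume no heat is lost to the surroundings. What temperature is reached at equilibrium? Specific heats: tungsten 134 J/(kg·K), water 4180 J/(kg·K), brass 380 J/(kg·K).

T_f ≈ 20.8 °C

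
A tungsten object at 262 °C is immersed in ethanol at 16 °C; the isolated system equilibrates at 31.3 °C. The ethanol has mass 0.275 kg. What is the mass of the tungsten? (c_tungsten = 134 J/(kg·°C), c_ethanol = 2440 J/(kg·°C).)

m ≈ 0.332 kg

Heat lost by the tungsten = heat gained by the ethanol:
m×134×(262 − 31.3) = 0.275×2440×(31.3 − 16)
30914 m = 10266  ⇒  m ≈ 0.3321 kg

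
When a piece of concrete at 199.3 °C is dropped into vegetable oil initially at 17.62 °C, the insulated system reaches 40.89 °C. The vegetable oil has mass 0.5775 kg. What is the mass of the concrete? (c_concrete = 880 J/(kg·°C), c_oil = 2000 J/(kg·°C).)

Setting the total heat transfer to zero:
m·880·(40.89 − 199.3) + 0.5775·2000·(40.89 − 17.62) = 0
-139401 m = -26877
m = -26877/-139401 ≈ 0.1928 kg

m ≈ 0.193 kg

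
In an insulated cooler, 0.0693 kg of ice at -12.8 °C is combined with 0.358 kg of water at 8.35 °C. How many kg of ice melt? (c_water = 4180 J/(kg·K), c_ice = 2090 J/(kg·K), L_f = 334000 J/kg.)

Heat available from the water dropping to 0 °C: 0.358×4180×8.35 = 12495 J.
Of that, 0.0693×2090×12.8 = 1853.9 J goes to bring the ice to 0 °C, leaving 10641 J.
Melting all 0.0693 kg of ice would need 0.0693×334000 = 23146 J.
10641 J < 23146 J, so only part of the ice melts and the system sits at 0 °C.
m_melted×334000 = 10641  ⇒  m_melted ≈ 0.03186 kg.

m_melted ≈ 0.0319 kg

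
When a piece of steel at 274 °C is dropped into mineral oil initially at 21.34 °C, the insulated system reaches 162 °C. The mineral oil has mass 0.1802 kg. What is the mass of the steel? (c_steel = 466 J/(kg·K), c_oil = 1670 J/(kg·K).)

m ≈ 0.811 kg

Taking heat into each body as positive, Σ m c ΔT = 0:
m·466·(162 − 274) + 0.1802·1670·(162 − 21.34) = 0
-52192 m = -42329
m = -42329/-52192 ≈ 0.811 kg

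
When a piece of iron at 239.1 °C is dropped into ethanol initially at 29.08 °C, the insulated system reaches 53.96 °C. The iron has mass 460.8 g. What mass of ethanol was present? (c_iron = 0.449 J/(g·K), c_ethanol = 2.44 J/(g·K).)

Heat lost by the iron = heat gained by the ethanol:
460.8×0.449×(239.1 − 53.96) = m×2.44×(53.96 − 29.08)
60.71 m = 38305  ⇒  m ≈ 631 g

m ≈ 631 g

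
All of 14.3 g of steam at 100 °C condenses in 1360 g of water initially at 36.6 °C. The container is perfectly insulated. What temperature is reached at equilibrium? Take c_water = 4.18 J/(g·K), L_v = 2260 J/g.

T_f ≈ 42.9 °C

Net heat exchanged in the isolated system is zero:
steam→water at 100 °C releases m L_v = 14.3×2260 = 32318; condensed water 100 °C→T: 59.77(T − 100); original water: 5684.8(T − 36.6)
5744.6 T = 32318 + 5977.4 + 208064 = 246359
T ≈ 42.89 °C (< 100 °C, so full condensation is consistent).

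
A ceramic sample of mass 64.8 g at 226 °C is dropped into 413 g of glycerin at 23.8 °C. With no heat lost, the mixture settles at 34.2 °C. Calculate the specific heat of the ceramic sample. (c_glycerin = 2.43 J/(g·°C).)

Heat lost by the ceramic sample = heat gained by the glycerin:
64.8·c·(226 − 34.2) = 413·2.43·(34.2 − 23.8)
12429 c = 10437  ⇒  c ≈ 0.8398 J/(g·°C)

c ≈ 0.84 J/(g·°C)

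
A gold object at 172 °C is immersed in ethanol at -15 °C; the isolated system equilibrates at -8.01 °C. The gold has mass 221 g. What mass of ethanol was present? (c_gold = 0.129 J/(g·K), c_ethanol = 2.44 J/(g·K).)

m ≈ 301 g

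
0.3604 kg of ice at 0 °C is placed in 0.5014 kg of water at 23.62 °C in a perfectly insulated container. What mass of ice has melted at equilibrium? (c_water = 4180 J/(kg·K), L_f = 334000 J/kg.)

m_melted ≈ 0.148 kg

Water can give up m c ΔT = 0.5014·4180·23.62 = 49504 J before reaching 0 °C.
Fully melting the ice requires m_ice L_f = 0.3604·334000 = 120374 J.
That's not enough to melt it all — equilibrium is at 0 °C with ice remaining.
m_melted·334000 = 49504  ⇒  m_melted ≈ 0.1482 kg.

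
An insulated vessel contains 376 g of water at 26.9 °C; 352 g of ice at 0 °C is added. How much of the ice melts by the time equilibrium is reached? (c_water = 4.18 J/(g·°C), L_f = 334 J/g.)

Heat available from the water dropping to 0 °C: 376·4.18·26.9 = 42278 J.
Melting all 352 g of ice would need 352·334 = 117568 J.
Since 42278 < 117568 J, not all the ice melts; equilibrium is at 0 °C.
m_melt = 42278 / L_f = 126.6 g.

m_melted ≈ 127 g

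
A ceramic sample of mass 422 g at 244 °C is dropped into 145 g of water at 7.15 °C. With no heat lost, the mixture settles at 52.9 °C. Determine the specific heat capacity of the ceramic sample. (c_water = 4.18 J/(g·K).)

Heat gained plus heat lost sum to zero:
422×c×(52.9 − 244) + 145×4.18×(52.9 − 7.15) = 0
-80644 c = -27729
c = -27729/-80644 ≈ 0.3438 J/(g·K)

c ≈ 0.344 J/(g·K)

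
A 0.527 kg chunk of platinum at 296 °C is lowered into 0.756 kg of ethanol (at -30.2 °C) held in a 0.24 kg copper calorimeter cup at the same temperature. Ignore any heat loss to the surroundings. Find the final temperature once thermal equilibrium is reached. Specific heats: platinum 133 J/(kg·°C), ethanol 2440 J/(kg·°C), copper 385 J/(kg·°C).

T_f ≈ -18.8 °C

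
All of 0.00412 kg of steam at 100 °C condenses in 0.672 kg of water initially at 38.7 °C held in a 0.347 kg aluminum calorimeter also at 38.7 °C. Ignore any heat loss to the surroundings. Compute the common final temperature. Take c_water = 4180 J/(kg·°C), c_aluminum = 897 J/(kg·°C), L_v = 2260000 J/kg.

T_f ≈ 42.0 °C

Sum of m c ΔT and latent-heat terms is zero:
condense steam: −0.00412·2260000 = −9311.2; condensate cools 100→T: 0.00412·4180·(T − 100) = 17.22(T − 100); water warms: 0.672·4180·(T − 38.7) = 2809(T − 38.7); cup: 311.26(T − 38.7)
3137.4 T = 9311.2 + 1722.2 + 120752 = 131786
T ≈ 42.00 °C, under the boiling point, so the assumption holds.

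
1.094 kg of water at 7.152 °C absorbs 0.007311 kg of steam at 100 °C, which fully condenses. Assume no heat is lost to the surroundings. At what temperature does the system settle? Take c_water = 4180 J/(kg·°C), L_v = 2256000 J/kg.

T_f ≈ 11.4 °C

Setting the total heat transfer to zero:
latent heat released on condensation: 0.007311·2256000 = 16494
  condensed water 100 °C→T: 30.56(T − 100)
  water warms: 1.094·4180·(T − 7.152) = 4572.9(T − 7.152)
4603.5 T = 16494 + 3056 + 32706 = 52255
T ≈ 11.35 °C — below 100 °C, confirming all the steam condensed.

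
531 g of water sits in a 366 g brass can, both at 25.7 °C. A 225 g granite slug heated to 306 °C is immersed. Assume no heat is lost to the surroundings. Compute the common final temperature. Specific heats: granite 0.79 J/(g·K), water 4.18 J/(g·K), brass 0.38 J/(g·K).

Taking heat into each body as positive, Σ m c ΔT = 0:
225×0.79×(T − 306) + 531×4.18×(T − 25.7) + 366×0.38×(T − 25.7) = 0
177.75(T − 306) + 2219.6(T − 25.7) + 139.08(T − 25.7) = 0
(177.75 + 2219.6 + 139.08) T = 177.75×306 + 2219.6×25.7 + 139.08×25.7
T = 115009 / 2536.4 = 45.3 °C

T_f ≈ 45.3 °C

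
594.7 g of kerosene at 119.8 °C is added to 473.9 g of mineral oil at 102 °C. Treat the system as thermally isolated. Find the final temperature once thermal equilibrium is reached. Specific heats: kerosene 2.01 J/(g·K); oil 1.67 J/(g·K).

T_f ≈ 112.7 °C

Heat lost by the kerosene equals heat gained by the oil:
594.7*2.01*(119.8 − T) = 473.9*1.67*(T − 102)
1195.3(119.8 − T) = 791.41(T − 102)
1986.8 T = 223927  ⇒  T ≈ 112.71 °C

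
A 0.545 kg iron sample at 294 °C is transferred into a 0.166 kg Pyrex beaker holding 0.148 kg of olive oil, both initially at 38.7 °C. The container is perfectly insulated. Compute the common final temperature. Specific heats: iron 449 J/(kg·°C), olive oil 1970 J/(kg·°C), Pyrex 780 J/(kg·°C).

T_f ≈ 132.5 °C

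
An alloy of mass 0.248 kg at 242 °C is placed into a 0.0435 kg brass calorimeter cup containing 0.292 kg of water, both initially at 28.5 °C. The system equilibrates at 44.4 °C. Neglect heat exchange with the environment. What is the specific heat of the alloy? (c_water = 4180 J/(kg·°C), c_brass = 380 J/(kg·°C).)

c ≈ 401 J/(kg·°C)

Net heat exchanged in the isolated system is zero:
0.248×c×(44.4 − 242) + 0.292×4180×(44.4 − 28.5) + 0.0435×380×(44.4 − 28.5) = 0
-49 c = -19670
c = -19670/-49 ≈ 401.4 J/(kg·°C)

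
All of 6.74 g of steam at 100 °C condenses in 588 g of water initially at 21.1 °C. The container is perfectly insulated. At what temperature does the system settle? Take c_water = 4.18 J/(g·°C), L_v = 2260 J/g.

Net heat exchanged in the isolated system is zero:
latent heat released on condensation: 6.74×2260 = 15232
  condensate cools 100→T: 6.74×4.18×(T − 100) = 28.17(T − 100)
  water warms: 588×4.18×(T − 21.1) = 2457.8(T − 21.1)
2486 T = 15232 + 2817.3 + 51860 = 69910
T ≈ 28.12 °C — below 100 °C, confirming all the steam condensed.

T_f ≈ 28.1 °C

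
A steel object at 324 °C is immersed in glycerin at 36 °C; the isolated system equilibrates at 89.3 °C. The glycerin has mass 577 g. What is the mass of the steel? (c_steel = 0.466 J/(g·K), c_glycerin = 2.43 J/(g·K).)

m ≈ 683 g

Net heat exchanged in the isolated system is zero:
m·0.466·(89.3 − 324) + 577·2.43·(89.3 − 36) = 0
-109.37 m = -74732
m = -74732/-109.37 ≈ 683.3 g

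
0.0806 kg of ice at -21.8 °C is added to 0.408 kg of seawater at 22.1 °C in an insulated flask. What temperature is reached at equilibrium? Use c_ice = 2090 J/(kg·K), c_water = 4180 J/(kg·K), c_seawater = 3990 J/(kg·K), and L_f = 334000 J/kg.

T_f ≈ 2.7 °C

Heat gained plus heat lost sum to zero:
ice -21.8→0 °C: 0.0806·2090·21.8 = 3672.3
  melt ice: 0.0806·334000 = 26920
  warm the meltwater: 336.91 T
  seawater cools: 0.408·3990·(T − 22.1) = 1627.9(T − 22.1)
1964.8 T = 35977 − 30593 = 5384.3
T ≈ 2.74 °C. Since T > 0 °C, the all-ice-melts assumption holds.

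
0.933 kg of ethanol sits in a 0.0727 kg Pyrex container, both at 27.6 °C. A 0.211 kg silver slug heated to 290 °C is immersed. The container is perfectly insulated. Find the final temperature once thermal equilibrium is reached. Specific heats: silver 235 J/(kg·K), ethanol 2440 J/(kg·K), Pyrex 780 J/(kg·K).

T_f ≈ 33.1 °C

Let T be the final temperature. ΣQ_i = 0:
0.211*235*(T − 290) + 0.933*2440*(T − 27.6) + 0.0727*780*(T − 27.6) = 0
49.59(T − 290) + 2276.5(T − 27.6) + 56.71(T − 27.6) = 0
(49.59 + 2276.5 + 56.71) T = 49.59*290 + 2276.5*27.6 + 56.71*27.6
T = 78777/2382.8 ≈ 33.06 °C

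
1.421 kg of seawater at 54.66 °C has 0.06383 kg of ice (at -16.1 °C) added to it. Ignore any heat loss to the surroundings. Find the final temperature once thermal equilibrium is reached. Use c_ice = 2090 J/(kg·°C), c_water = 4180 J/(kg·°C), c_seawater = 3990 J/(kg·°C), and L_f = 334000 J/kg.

T_f ≈ 48.3 °C

Energy balance with sensible and latent terms:
ice -16.1→0 °C: 0.06383·2090·16.1 = 2147.8
  fusion: m_ice L_f = 0.06383·334000 = 21319
  meltwater 0→T: 0.06383·4180·T = 266.81 T
  seawater cools: 1.421·3990·(T − 54.66) = 5669.8(T − 54.66)
5936.6 T = 309911 − 23467 = 286444
T ≈ 48.25 °C (positive, so assuming full melt was valid).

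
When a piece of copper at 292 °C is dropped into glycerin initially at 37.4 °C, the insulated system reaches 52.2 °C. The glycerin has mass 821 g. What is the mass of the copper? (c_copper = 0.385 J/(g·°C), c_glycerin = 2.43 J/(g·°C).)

m ≈ 320 g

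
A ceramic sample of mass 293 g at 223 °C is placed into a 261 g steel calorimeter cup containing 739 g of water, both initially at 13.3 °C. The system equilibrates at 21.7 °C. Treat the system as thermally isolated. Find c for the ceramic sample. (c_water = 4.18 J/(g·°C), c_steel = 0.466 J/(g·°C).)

Let T be the final temperature. ΣQ_i = 0:
293×c×(21.7 − 223) + 739×4.18×(21.7 − 13.3) + 261×0.466×(21.7 − 13.3) = 0
-58981 c = -26969
c = -26969/-58981 ≈ 0.4573 J/(g·°C)

c ≈ 0.457 J/(g·°C)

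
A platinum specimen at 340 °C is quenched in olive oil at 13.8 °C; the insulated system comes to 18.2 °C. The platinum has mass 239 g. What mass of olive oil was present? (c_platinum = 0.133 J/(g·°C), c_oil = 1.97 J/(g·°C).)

m ≈ 1180 g

Taking heat into each body as positive, Σ m c ΔT = 0:
239·0.133·(18.2 − 340) + m·1.97·(18.2 − 13.8) = 0
8.668 m = 10229
m = 10229/8.668 ≈ 1180 g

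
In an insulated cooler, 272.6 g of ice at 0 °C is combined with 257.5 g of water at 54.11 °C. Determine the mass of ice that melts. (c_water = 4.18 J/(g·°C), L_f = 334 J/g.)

m_melted ≈ 174 g

Cooling the water to 0 °C releases 257.5·4.18·54.11 = 58241 J.
Melting all 272.6 g of ice would need 272.6·334 = 91048 J.
Since 58241 < 91048 J, not all the ice melts; equilibrium is at 0 °C.
m_melt = 58241 / L_f = 174.4 g.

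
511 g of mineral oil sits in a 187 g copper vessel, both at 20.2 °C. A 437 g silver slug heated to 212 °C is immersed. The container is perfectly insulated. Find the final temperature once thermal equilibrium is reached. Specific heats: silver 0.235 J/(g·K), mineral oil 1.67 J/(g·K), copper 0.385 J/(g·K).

Setting the total heat transfer to zero:
437*0.235*(T − 212) + 511*1.67*(T − 20.2) + 187*0.385*(T − 20.2) = 0
102.69(T − 212) + 853.37(T − 20.2) + 72(T − 20.2) = 0
1028.1 T = 40464
T = 40464 / 1028.1 = 39.4 °C

T_f ≈ 39.4 °C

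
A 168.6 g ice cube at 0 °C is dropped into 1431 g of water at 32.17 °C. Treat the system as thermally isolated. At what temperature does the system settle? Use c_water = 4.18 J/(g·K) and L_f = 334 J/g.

T_f ≈ 20.4 °C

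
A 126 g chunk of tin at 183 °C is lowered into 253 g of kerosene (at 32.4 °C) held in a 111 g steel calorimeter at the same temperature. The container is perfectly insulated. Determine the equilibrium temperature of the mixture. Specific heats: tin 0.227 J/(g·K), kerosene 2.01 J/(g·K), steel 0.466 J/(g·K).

T_f ≈ 39.7 °C

T_f is the heat-capacity-weighted average of the initial temperatures:
T_f = (28.6*183 + 508.53*32.4 + 51.73*32.4) / (28.6 + 508.53 + 51.73)
    = 23386 / 588.86 ≈ 39.71 °C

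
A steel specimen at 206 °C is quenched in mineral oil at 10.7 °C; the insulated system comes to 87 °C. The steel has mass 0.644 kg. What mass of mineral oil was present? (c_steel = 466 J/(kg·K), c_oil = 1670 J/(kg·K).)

m ≈ 0.28 kg

Heat gained plus heat lost sum to zero:
0.644·466·(87 − 206) + m·1670·(87 − 10.7) = 0
127421 m = 35712
m = 35712/127421 ≈ 0.2803 kg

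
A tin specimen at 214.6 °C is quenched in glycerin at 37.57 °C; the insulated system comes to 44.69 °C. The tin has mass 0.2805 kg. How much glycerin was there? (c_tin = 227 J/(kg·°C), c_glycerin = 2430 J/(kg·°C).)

m ≈ 0.625 kg

Conservation of energy gives ΣQ = 0:
0.2805·227·(44.69 − 214.6) + m·2430·(44.69 − 37.57) = 0
17302 m = 10819
m = 10819/17302 ≈ 0.6253 kg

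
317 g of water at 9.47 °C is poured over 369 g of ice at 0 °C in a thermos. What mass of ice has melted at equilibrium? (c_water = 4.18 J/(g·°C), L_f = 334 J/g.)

m_melted ≈ 37.6 g

Heat available from the water dropping to 0 °C: 317·4.18·9.47 = 12548 J.
Melting all 369 g of ice would need 369·334 = 123246 J.
Since 12548 < 123246 J, not all the ice melts; equilibrium is at 0 °C.
m_melt = 12548 / L_f = 37.57 g.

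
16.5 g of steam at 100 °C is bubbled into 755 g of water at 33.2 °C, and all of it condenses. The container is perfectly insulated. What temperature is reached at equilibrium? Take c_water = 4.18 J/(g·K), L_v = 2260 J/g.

T_f ≈ 46.2 °C

Sum of m c ΔT and latent-heat terms is zero:
steam→water at 100 °C releases m L_v = 16.5·2260 = 37290
  condensate cools 100→T: 16.5·4.18·(T − 100) = 68.97(T − 100)
  original water: 3155.9(T − 33.2)
3224.9 T = 37290 + 6897 + 104776 = 148963
T ≈ 46.19 °C — below 100 °C, confirming all the steam condensed.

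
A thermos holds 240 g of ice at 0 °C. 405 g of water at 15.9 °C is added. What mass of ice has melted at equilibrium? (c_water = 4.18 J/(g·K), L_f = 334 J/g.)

Water can give up m c ΔT = 405·4.18·15.9 = 26917 J before reaching 0 °C.
Melting all 240 g of ice would need 240·334 = 80160 J.
26917 J < 80160 J, so only part of the ice melts and the system sits at 0 °C.
m_melted·334 = 26917  ⇒  m_melted ≈ 80.59 g.

m_melted ≈ 80.6 g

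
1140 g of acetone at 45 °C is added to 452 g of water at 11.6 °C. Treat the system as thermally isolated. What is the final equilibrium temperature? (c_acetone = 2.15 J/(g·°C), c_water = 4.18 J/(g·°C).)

T_f ≈ 30.5 °C

|Q_acetone| = |Q_water|:
1140·2.15·(45 − T) = 452·4.18·(T − 11.6)
2451(45 − T) = 1889.4(T − 11.6)
4340.4 T = 132212  ⇒  T ≈ 30.46 °C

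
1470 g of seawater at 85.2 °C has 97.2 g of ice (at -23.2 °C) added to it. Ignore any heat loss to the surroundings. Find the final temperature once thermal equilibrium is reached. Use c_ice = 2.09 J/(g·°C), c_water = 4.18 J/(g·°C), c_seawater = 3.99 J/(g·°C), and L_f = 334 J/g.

T_f ≈ 73.8 °C

Heat gained plus heat lost sum to zero:
ice -23.2→0 °C: 97.2·2.09·23.2 = 4713; fusion: m_ice L_f = 97.2·334 = 32465; meltwater 0→T: 97.2·4.18·T = 406.3 T; seawater: 5865.3(T − 85.2)
6271.6 T = 499724 − 37178 = 462546
T ≈ 73.75 °C. Since T > 0 °C, the all-ice-melts assumption holds.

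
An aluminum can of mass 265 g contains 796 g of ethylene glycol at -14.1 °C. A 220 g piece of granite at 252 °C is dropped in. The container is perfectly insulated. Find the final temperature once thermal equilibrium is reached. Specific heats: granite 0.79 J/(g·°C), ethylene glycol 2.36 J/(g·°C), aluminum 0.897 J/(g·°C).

T_f ≈ 6.1 °C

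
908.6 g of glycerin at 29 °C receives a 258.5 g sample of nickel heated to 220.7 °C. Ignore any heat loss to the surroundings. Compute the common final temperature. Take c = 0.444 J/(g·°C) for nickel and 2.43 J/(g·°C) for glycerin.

T_f ≈ 38.5 °C

Heat lost by the nickel equals heat gained by the glycerin:
258.5*0.444*(220.7 − T) = 908.6*2.43*(T − 29)
114.77(220.7 − T) = 2207.9(T − 29)
2322.7 T = 89360  ⇒  T ≈ 38.47 °C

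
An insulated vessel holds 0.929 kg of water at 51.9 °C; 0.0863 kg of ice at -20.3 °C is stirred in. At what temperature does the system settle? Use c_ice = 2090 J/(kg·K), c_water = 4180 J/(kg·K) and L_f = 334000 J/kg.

T_f ≈ 39.8 °C

Energy conservation, ΣQ = 0:
ice -20.3→0 °C: 0.0863·2090·20.3 = 3661.5
  fusion: m_ice L_f = 0.0863·334000 = 28824
  meltwater 0→T: 0.0863·4180·T = 360.73 T
  water: 3883.2(T − 51.9)
4244 T = 201539 − 32486 = 169053
T ≈ 39.83 °C. Since T > 0 °C, the all-ice-melts assumption holds.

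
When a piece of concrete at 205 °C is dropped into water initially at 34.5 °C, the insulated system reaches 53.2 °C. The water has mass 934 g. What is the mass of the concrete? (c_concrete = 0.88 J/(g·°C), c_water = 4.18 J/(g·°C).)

m ≈ 547 g

Heat lost by the concrete = heat gained by the water:
m×0.88×(205 − 53.2) = 934×4.18×(53.2 − 34.5)
133.58 m = 73007  ⇒  m ≈ 546.5 g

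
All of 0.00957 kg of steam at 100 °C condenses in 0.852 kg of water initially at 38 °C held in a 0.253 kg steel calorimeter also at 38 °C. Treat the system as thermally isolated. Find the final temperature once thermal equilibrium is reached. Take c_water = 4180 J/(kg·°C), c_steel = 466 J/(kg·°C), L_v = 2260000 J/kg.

Taking heat into each body as positive, Σ m c ΔT = 0:
steam→water at 100 °C releases m L_v = 0.00957×2260000 = 21628
  condensed water 100 °C→T: 40(T − 100)
  water warms: 0.852×4180×(T − 38) = 3561.4(T − 38)
  cup: 117.9(T − 38)
3719.3 T = 21628 + 4000.3 + 139812 = 165440
T ≈ 44.48 °C (< 100 °C, so full condensation is consistent).

T_f ≈ 44.5 °C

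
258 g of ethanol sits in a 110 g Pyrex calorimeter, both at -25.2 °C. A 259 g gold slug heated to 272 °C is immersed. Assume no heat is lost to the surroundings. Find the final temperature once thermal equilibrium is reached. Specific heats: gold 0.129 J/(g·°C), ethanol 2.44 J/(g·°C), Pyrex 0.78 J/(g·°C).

T_f ≈ -11.9 °C

Taking heat into each body as positive, Σ m c ΔT = 0:
259×0.129×(T − 272) + 258×2.44×(T − (-25.2)) + 110×0.78×(T − (-25.2)) = 0
33.41(T − 272) + 629.52(T − (-25.2)) + 85.8(T − (-25.2)) = 0
748.73 T = -8938.3
T = -8938.3/748.73 ≈ -11.94 °C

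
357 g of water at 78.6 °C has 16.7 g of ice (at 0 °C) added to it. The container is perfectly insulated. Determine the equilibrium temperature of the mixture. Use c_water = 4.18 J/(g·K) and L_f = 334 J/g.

T_f ≈ 71.5 °C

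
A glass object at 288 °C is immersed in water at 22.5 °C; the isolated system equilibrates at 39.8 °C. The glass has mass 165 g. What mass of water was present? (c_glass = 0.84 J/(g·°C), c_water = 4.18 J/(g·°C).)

Taking heat into each body as positive, Σ m c ΔT = 0:
165·0.84·(39.8 − 288) + m·4.18·(39.8 − 22.5) = 0
72.31 m = 34401
m = 34401/72.31 ≈ 475.7 g

m ≈ 476 g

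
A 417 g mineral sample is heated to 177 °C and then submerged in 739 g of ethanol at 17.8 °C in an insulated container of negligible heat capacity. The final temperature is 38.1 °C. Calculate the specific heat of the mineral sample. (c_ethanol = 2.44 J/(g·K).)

Heat gained plus heat lost sum to zero:
417×c×(38.1 − 177) + 739×2.44×(38.1 − 17.8) = 0
-57921 c = -36604
c = -36604/-57921 ≈ 0.632 J/(g·K)

c ≈ 0.632 J/(g·K)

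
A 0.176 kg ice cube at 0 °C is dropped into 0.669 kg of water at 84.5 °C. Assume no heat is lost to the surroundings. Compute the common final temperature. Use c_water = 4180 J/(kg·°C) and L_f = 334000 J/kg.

T_f ≈ 50.3 °C

Heat gained plus heat lost sum to zero:
latent heat to melt: 0.176·334000 = 58784; warm the meltwater: 735.68 T; water cools: 0.669·4180·(T − 84.5) = 2796.4(T − 84.5)
3532.1 T = 236297 − 58784 = 177513
T ≈ 50.26 °C. Since T > 0 °C, the all-ice-melts assumption holds.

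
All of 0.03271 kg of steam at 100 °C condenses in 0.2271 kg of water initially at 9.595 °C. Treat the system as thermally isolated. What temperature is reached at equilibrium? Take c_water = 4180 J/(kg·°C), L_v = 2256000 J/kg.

T_f ≈ 88.9 °C

Energy conservation, ΣQ = 0:
latent heat released on condensation: 0.03271·2256000 = 73794; condensed water 100 °C→T: 136.73(T − 100); water warms: 0.2271·4180·(T − 9.595) = 949.28(T − 9.595)
1086 T = 73794 + 13673 + 9108.3 = 96575
T ≈ 88.93 °C, under the boiling point, so the assumption holds.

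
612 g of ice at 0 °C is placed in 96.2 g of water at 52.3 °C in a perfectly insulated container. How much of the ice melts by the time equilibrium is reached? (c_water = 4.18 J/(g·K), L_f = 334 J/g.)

m_melted ≈ 63 g

Water can give up m c ΔT = 96.2×4.18×52.3 = 21031 J before reaching 0 °C.
Fully melting the ice requires m_ice L_f = 612×334 = 204408 J.
That's not enough to melt it all — equilibrium is at 0 °C with ice remaining.
m_melt = 21031 / L_f = 62.97 g.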